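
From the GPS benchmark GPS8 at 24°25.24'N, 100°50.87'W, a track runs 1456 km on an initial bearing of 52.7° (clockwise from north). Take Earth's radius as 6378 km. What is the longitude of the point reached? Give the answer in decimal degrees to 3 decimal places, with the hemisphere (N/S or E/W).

GPS8: φ = +24.42067°, λ = -100.84783°
δ = d/R = 1456/6378 = 0.228285 rad
φ₂ = arcsin(sin φ₁ cos δ + cos φ₁ sin δ cos θ)
   = arcsin(0.41343·0.97406 + 0.91053·0.22631·0.60599) = 31.84189°
λ₂ = λ₁ + atan2(sin θ sin δ cos φ₁, cos δ − sin φ₁ sin φ₂) = -88.61337°

88.613°W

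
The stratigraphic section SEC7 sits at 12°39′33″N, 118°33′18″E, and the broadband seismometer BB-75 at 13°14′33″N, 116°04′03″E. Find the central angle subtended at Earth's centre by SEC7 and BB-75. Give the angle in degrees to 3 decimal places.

2.493°

SEC7: φ = +12.65917°, λ = +118.55500°
BB-75: φ = +13.24250°, λ = +116.06750°
Δφ = 0.5833°,  Δλ = -2.4875°
a = sin²(Δφ/2) + cos φ₁ cos φ₂ sin²(Δλ/2) = 0.000473
c = 2·arcsin(√a) = 0.043518 rad = 2.4934°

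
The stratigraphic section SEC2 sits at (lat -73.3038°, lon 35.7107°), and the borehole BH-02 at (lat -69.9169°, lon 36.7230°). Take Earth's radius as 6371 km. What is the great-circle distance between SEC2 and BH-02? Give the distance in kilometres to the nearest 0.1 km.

Δφ = 3.3869°,  Δλ = 1.0123°
a = sin²(Δφ/2) + cos φ₁ cos φ₂ sin²(Δλ/2) = 0.000881
c = 2·arcsin(√a) = 0.059373 rad = 3.4018°
d = R·c = 6371 × 0.059373 = 378.3 km

378.3 km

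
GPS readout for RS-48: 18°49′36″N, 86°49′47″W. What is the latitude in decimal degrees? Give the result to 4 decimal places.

18° + 49′/60 + 36″/3600 = 18 + 0.81667 + 0.01000 = 18.8267°

18.8267°N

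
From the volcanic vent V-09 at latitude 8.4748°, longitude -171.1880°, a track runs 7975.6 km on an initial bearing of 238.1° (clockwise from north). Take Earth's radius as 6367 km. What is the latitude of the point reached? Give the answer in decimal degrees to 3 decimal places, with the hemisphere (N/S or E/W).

26.765°S

δ = d/R = 7975.6/6367 = 1.252646 rad
φ₂ = arcsin(sin φ₁ cos δ + cos φ₁ sin δ cos θ)
   = arcsin(0.14737·0.31281 + 0.98908·0.94982·-0.52844) = -26.76539°
λ₂ = λ₁ + atan2(sin θ sin δ cos φ₁, cos δ − sin φ₁ sin φ₂) = 124.23943°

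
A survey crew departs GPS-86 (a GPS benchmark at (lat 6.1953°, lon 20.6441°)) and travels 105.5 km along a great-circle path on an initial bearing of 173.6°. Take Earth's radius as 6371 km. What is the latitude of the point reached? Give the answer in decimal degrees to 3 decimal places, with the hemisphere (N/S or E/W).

δ = d/R = 105.5/6371 = 0.016559 rad
φ₂ = arcsin(sin φ₁ cos δ + cos φ₁ sin δ cos θ)
   = arcsin(0.10792·0.99986 + 0.99416·0.01656·-0.99377) = 5.25242°
λ₂ = λ₁ + atan2(sin θ sin δ cos φ₁, cos δ − sin φ₁ sin φ₂) = 20.75030°

5.252°N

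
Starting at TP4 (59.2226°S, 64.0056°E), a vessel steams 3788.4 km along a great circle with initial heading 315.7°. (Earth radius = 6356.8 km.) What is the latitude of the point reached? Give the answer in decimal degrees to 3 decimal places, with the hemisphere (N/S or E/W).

30.364°S

δ = d/R = 3788.4/6356.8 = 0.595960 rad
φ₂ = arcsin(sin φ₁ cos δ + cos φ₁ sin δ cos θ)
   = arcsin(-0.85916·0.82761 + 0.51170·0.56130·0.71569) = -30.36379°
λ₂ = λ₁ + atan2(sin θ sin δ cos φ₁, cos δ − sin φ₁ sin φ₂) = 36.98287°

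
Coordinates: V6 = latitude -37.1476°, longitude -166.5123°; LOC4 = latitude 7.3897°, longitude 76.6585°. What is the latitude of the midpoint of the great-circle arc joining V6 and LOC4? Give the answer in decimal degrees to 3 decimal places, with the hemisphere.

Bx = cos φ₂ cos Δλ = -0.447584,  By = cos φ₂ sin Δλ = -0.884944
φₘ = atan2(sin φ₁ + sin φ₂, √((cos φ₁ + Bx)² + By²)) = -26.54208°
λₘ = λ₁ + atan2(By, cos φ₁ + Bx) = 125.03868°

26.542°S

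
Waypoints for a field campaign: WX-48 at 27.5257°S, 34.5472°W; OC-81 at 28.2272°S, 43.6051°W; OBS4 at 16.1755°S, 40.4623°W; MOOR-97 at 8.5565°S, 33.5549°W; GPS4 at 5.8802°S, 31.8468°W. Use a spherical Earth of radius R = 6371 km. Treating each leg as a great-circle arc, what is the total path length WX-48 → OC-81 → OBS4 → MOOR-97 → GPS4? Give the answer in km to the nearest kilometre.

3755 km

WX-48→OC-81: c = 0.140247 rad, d = 893.51 km
OC-81→OBS4: c = 0.216353 rad, d = 1378.38 km
OBS4→MOOR-97: c = 0.177556 rad, d = 1131.21 km
MOOR-97→GPS4: c = 0.055285 rad, d = 352.22 km
Total = 893.51 + 1378.38 + 1131.21 + 352.22 = 3755.32 km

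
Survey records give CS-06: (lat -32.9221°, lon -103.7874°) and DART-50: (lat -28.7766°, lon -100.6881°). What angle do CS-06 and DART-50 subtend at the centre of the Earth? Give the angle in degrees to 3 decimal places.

Δφ = 4.1455°,  Δλ = 3.0993°
a = sin²(Δφ/2) + cos φ₁ cos φ₂ sin²(Δλ/2) = 0.001846
c = 2·arcsin(√a) = 0.085962 rad = 4.9253°

4.925°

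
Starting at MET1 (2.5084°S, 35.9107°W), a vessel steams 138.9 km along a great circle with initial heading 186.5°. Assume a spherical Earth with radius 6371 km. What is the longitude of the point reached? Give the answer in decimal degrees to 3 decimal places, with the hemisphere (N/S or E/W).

δ = d/R = 138.9/6371 = 0.021802 rad
φ₂ = arcsin(sin φ₁ cos δ + cos φ₁ sin δ cos θ)
   = arcsin(-0.04377·0.99976 + 0.99904·0.02180·-0.99357) = -3.74952°
λ₂ = λ₁ + atan2(sin θ sin δ cos φ₁, cos δ − sin φ₁ sin φ₂) = -36.05240°

36.052°W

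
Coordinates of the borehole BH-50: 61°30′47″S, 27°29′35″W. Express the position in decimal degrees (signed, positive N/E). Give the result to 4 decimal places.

-61.5131°, -27.4931°

lat: 61.5131° S → -61.5131°
lon: 27.4931° W → -27.4931°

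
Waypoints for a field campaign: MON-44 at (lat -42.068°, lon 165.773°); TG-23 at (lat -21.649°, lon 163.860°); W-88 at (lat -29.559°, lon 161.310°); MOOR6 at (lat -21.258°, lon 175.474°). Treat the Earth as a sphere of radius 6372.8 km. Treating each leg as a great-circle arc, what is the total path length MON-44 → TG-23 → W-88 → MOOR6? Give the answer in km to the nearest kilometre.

4888 km

MON-44→TG-23: c = 0.357479 rad, d = 2278.14 km
TG-23→W-88: c = 0.143756 rad, d = 916.13 km
W-88→MOOR6: c = 0.265816 rad, d = 1693.99 km
Total = 2278.14 + 916.13 + 1693.99 = 4888.26 km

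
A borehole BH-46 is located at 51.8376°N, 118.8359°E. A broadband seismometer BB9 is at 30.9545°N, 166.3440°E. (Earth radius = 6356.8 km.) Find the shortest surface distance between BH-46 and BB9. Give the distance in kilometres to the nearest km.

Δφ = -20.8831°,  Δλ = 47.5081°
a = sin²(Δφ/2) + cos φ₁ cos φ₂ sin²(Δλ/2) = 0.118824
c = 2·arcsin(√a) = 0.703855 rad = 40.3279°
d = R·c = 6356.8 × 0.703855 = 4474.3 km

4474 km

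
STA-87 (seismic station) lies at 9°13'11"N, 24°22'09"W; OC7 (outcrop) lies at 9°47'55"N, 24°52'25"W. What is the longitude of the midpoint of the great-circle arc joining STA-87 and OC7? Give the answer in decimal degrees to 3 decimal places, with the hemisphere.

STA-87: φ = +9.21972°, λ = -24.36917°
OC7: φ = +9.79861°, λ = -24.87361°
Bx = cos φ₂ cos Δλ = 0.985374,  By = cos φ₂ sin Δλ = -0.008676
φₘ = atan2(sin φ₁ + sin φ₂, √((cos φ₁ + Bx)² + By²)) = 9.50926°
λₘ = λ₁ + atan2(By, cos φ₁ + Bx) = -24.62118°

24.621°W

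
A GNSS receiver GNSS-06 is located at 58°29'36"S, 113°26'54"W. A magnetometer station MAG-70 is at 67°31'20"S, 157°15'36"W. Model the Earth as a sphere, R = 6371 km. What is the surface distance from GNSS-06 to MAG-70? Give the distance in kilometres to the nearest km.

2363 km

GNSS-06: φ = -58.49333°, λ = -113.44833°
MAG-70: φ = -67.52222°, λ = -157.26000°
Δφ = -9.0289°,  Δλ = -43.8117°
a = sin²(Δφ/2) + cos φ₁ cos φ₂ sin²(Δλ/2) = 0.034006
c = 2·arcsin(√a) = 0.370937 rad = 21.2531°
d = R·c = 6371 × 0.370937 = 2363.2 km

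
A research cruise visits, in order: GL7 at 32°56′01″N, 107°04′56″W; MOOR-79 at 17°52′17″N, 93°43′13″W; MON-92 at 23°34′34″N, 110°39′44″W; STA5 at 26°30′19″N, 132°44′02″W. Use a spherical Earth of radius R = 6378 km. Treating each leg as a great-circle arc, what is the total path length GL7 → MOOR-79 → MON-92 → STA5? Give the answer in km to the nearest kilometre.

GL7: φ = +32.93361°, λ = -107.08222°
MOOR-79: φ = +17.87139°, λ = -93.72028°
MON-92: φ = +23.57611°, λ = -110.66222°
STA5: φ = +26.50528°, λ = -132.73389°
GL7→MOOR-79: c = 0.336184 rad, d = 2144.18 km
MOOR-79→MON-92: c = 0.293664 rad, d = 1872.99 km
MON-92→STA5: c = 0.352290 rad, d = 2246.91 km
Total = 2144.18 + 1872.99 + 2246.91 = 6264.08 km

6264 km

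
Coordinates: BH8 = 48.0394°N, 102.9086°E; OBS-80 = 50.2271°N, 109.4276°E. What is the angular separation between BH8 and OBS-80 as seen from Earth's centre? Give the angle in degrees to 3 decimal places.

4.791°

Δφ = 2.1877°,  Δλ = 6.5190°
a = sin²(Δφ/2) + cos φ₁ cos φ₂ sin²(Δλ/2) = 0.001747
c = 2·arcsin(√a) = 0.083625 rad = 4.7914°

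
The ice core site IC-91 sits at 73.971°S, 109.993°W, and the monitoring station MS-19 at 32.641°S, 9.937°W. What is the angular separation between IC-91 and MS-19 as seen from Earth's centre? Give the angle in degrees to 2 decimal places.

Δφ = 41.3300°,  Δλ = 100.0560°
a = sin²(Δφ/2) + cos φ₁ cos φ₂ sin²(Δλ/2) = 0.261098
c = 2·arcsin(√a) = 1.072643 rad = 61.4579°

61.46°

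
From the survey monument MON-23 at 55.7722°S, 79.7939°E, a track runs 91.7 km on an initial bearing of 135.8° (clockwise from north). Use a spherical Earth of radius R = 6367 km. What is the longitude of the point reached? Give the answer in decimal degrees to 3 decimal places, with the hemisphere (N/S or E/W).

80.832°E

δ = d/R = 91.7/6367 = 0.014402 rad
φ₂ = arcsin(sin φ₁ cos δ + cos φ₁ sin δ cos θ)
   = arcsin(-0.82681·0.99990 + 0.56248·0.01440·-0.71691) = -56.35947°
λ₂ = λ₁ + atan2(sin θ sin δ cos φ₁, cos δ − sin φ₁ sin φ₂) = 80.83240°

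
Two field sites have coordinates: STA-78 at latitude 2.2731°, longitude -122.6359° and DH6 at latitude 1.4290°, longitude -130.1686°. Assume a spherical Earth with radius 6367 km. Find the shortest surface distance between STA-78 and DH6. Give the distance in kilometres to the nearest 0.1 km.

841.9 km

Δφ = -0.8441°,  Δλ = -7.5327°
a = sin²(Δφ/2) + cos φ₁ cos φ₂ sin²(Δλ/2) = 0.004364
c = 2·arcsin(√a) = 0.132224 rad = 7.5759°
d = R·c = 6367 × 0.132224 = 841.9 km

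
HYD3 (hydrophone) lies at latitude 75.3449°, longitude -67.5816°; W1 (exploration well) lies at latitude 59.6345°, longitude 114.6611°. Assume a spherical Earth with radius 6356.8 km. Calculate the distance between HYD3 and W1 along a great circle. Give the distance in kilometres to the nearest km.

Δφ = -15.7104°,  Δλ = -177.7573°
a = sin²(Δφ/2) + cos φ₁ cos φ₂ sin²(Δλ/2) = 0.146525
c = 2·arcsin(√a) = 0.785619 rad = 45.0127°
d = R·c = 6356.8 × 0.785619 = 4994.0 km

4994 km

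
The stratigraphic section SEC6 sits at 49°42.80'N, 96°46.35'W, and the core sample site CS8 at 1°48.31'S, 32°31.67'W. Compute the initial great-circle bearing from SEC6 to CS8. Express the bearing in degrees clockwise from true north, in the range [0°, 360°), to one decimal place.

111.3°

SEC6: φ = +49.71333°, λ = -96.77250°
CS8: φ = -1.80517°, λ = -32.52783°
Δλ = 64.2447°
y = sin Δλ · cos φ₂ = 0.900211
x = cos φ₁ sin φ₂ − sin φ₁ cos φ₂ cos Δλ = -0.351671
θ = atan2(y, x) = 111.3383° → 111.3383° (mod 360°)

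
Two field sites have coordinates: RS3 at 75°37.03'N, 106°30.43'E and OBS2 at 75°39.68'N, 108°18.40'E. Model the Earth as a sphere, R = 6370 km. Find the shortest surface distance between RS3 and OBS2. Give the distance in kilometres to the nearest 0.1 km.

49.9 km

RS3: φ = +75.61717°, λ = +106.50717°
OBS2: φ = +75.66133°, λ = +108.30667°
Δφ = 0.0442°,  Δλ = 1.7995°
a = sin²(Δφ/2) + cos φ₁ cos φ₂ sin²(Δλ/2) = 0.000015
c = 2·arcsin(√a) = 0.007828 rad = 0.4485°
d = R·c = 6370 × 0.007828 = 49.9 km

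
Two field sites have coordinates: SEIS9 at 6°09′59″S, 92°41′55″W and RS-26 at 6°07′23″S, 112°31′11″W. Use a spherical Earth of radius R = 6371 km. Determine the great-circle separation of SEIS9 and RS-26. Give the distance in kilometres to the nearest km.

2191 km

SEIS9: φ = -6.16639°, λ = -92.69861°
RS-26: φ = -6.12306°, λ = -112.51972°
Δφ = 0.0433°,  Δλ = -19.8211°
a = sin²(Δφ/2) + cos φ₁ cos φ₂ sin²(Δλ/2) = 0.029283
c = 2·arcsin(√a) = 0.343937 rad = 19.7061°
d = R·c = 6371 × 0.343937 = 2191.2 km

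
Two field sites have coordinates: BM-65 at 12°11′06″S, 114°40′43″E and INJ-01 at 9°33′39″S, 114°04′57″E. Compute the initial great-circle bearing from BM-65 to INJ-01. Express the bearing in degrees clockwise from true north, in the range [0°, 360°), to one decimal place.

347.4°

BM-65: φ = -12.18500°, λ = +114.67861°
INJ-01: φ = -9.56083°, λ = +114.08250°
Δλ = -0.5961°
y = sin Δλ · cos φ₂ = -0.010259
x = cos φ₁ sin φ₂ − sin φ₁ cos φ₂ cos Δλ = 0.045773
θ = atan2(y, x) = -12.6333° → 347.3667° (mod 360°)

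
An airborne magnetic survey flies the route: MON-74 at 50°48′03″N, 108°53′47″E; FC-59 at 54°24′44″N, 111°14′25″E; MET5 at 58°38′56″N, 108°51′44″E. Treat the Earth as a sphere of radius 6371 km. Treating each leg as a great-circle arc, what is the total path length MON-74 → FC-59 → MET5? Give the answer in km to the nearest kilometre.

925 km

MON-74: φ = +50.80083°, λ = +108.89639°
FC-59: φ = +54.41222°, λ = +111.24028°
MET5: φ = +58.64889°, λ = +108.86222°
MON-74→FC-59: c = 0.067740 rad, d = 431.57 km
FC-59→MET5: c = 0.077393 rad, d = 493.07 km
Total = 431.57 + 493.07 = 924.64 km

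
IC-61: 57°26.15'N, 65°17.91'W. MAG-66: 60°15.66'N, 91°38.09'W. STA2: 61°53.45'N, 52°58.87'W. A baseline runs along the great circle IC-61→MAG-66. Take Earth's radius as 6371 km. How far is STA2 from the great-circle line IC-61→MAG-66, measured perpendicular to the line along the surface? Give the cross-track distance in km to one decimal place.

760.1 km

IC-61: φ = +57.43583°, λ = -65.29850°
MAG-66: φ = +60.26100°, λ = -91.63483°
STA2: φ = +61.89083°, λ = -52.98117°
δ₁₃ = central angle IC-61→STA2 = 0.133206 rad  (haversine)
θ₁₃ = bearing IC-61→STA2 = 49.181°,  θ₁₂ = bearing IC-61→MAG-66 = 292.838°
dₓₜ = R·arcsin(sin δ₁₃ · sin(θ₁₃ − θ₁₂)) = 6371·arcsin(0.13281·sin(-243.658°)) = 760.087 km
|dₓₜ| = 760.087 km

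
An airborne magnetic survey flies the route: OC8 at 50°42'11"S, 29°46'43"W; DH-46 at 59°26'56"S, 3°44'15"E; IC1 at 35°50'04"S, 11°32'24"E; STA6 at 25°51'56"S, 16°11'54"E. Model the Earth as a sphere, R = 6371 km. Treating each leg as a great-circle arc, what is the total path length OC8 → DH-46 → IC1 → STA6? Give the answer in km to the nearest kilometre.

6192 km

OC8: φ = -50.70306°, λ = -29.77861°
DH-46: φ = -59.44889°, λ = +3.73750°
IC1: φ = -35.83444°, λ = +11.54000°
STA6: φ = -25.86556°, λ = +16.19833°
OC8→DH-46: c = 0.362973 rad, d = 2312.50 km
DH-46→IC1: c = 0.421573 rad, d = 2685.84 km
IC1→STA6: c = 0.187399 rad, d = 1193.92 km
Total = 2312.50 + 2685.84 + 1193.92 = 6192.26 km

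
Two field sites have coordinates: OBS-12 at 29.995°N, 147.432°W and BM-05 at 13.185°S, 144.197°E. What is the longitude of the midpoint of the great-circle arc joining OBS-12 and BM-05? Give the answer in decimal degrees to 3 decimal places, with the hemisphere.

176.108°E

Bx = cos φ₂ cos Δλ = 0.358878,  By = cos φ₂ sin Δλ = -0.905085
φₘ = atan2(sin φ₁ + sin φ₂, √((cos φ₁ + Bx)² + By²)) = 10.11941°
λₘ = λ₁ + atan2(By, cos φ₁ + Bx) = 176.10818°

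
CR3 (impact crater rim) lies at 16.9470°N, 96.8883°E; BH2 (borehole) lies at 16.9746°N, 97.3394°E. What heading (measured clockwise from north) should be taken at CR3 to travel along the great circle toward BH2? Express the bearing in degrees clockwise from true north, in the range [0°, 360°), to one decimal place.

86.3°

Δλ = 0.4511°
y = sin Δλ · cos φ₂ = 0.007530
x = cos φ₁ sin φ₂ − sin φ₁ cos φ₂ cos Δλ = 0.000490
θ = atan2(y, x) = 86.2742° → 86.2742° (mod 360°)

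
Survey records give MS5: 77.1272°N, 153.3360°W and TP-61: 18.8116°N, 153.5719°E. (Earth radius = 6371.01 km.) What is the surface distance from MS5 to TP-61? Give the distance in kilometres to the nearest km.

Δφ = -58.3156°,  Δλ = -53.0921°
a = sin²(Δφ/2) + cos φ₁ cos φ₂ sin²(Δλ/2) = 0.279501
c = 2·arcsin(√a) = 1.114087 rad = 63.8325°
d = R·c = 6371.01 × 1.114087 = 7097.9 km

7098 km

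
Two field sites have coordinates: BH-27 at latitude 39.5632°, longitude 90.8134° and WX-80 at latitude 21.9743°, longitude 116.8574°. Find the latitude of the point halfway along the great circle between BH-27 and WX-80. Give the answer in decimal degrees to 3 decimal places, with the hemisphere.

31.423°N

Bx = cos φ₂ cos Δλ = 0.833186,  By = cos φ₂ sin Δλ = 0.407164
φₘ = atan2(sin φ₁ + sin φ₂, √((cos φ₁ + Bx)² + By²)) = 31.42314°
λₘ = λ₁ + atan2(By, cos φ₁ + Bx) = 105.05577°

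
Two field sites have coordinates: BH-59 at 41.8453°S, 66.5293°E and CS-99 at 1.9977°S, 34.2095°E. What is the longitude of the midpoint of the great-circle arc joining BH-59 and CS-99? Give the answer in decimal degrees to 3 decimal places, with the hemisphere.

47.949°E

Bx = cos φ₂ cos Δλ = 0.844564,  By = cos φ₂ sin Δλ = -0.534319
φₘ = atan2(sin φ₁ + sin φ₂, √((cos φ₁ + Bx)² + By²)) = -22.71489°
λₘ = λ₁ + atan2(By, cos φ₁ + Bx) = 47.94907°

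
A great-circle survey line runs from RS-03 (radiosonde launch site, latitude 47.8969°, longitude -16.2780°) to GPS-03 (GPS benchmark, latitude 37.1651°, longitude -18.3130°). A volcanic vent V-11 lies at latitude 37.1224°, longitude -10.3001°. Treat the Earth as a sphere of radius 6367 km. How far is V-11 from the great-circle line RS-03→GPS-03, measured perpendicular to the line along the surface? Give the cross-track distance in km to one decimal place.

700.2 km

δ₁₃ = central angle RS-03→V-11 = 0.203013 rad  (haversine)
θ₁₃ = bearing RS-03→V-11 = 155.678°,  θ₁₂ = bearing RS-03→GPS-03 = 188.658°
dₓₜ = R·arcsin(sin δ₁₃ · sin(θ₁₃ − θ₁₂)) = 6367·arcsin(0.20162·sin(-32.980°)) = -700.194 km
|dₓₜ| = 700.194 km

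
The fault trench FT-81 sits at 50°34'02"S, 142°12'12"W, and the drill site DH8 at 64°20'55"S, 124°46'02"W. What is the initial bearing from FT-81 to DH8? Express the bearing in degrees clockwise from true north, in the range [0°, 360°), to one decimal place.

152.9°

FT-81: φ = -50.56722°, λ = -142.20333°
DH8: φ = -64.34861°, λ = -124.76722°
Δλ = 17.4361°
y = sin Δλ · cos φ₂ = 0.129713
x = cos φ₁ sin φ₂ − sin φ₁ cos φ₂ cos Δλ = -0.253581
θ = atan2(y, x) = 152.9091° → 152.9091° (mod 360°)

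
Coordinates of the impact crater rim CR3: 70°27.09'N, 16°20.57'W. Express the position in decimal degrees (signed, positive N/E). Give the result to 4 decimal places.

lat: 70.4515° N → +70.4515°
lon: 16.3428° W → -16.3428°

+70.4515°, -16.3428°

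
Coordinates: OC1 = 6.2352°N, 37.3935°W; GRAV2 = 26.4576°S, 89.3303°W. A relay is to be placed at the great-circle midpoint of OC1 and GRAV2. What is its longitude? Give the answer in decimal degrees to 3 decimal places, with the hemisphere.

61.903°W

Bx = cos φ₂ cos Δλ = 0.551958,  By = cos φ₂ sin Δλ = -0.704869
φₘ = atan2(sin φ₁ + sin φ₂, √((cos φ₁ + Bx)² + By²)) = -11.21577°
λₘ = λ₁ + atan2(By, cos φ₁ + Bx) = -61.90263°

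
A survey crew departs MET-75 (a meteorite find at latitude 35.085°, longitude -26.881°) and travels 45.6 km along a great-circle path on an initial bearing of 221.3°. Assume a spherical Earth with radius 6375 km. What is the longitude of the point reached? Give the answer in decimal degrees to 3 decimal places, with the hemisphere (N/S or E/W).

δ = d/R = 45.6/6375 = 0.007153 rad
φ₂ = arcsin(sin φ₁ cos δ + cos φ₁ sin δ cos θ)
   = arcsin(0.57479·0.99997 + 0.81830·0.00715·-0.75126) = 34.77666°
λ₂ = λ₁ + atan2(sin θ sin δ cos φ₁, cos δ − sin φ₁ sin φ₂) = -27.21031°

27.210°W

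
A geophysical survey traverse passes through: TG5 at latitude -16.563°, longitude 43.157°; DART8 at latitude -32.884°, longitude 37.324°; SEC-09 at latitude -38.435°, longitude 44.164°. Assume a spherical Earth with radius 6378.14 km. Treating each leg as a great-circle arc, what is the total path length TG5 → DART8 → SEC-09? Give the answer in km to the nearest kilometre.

TG5→DART8: c = 0.299328 rad, d = 1909.16 km
DART8→SEC-09: c = 0.137011 rad, d = 873.88 km
Total = 1909.16 + 873.88 = 2783.04 km

2783 km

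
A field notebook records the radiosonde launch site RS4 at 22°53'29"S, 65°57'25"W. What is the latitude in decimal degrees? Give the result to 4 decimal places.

22.8914°S

22° + 53′/60 + 29″/3600 = 22 + 0.88333 + 0.00806 = 22.8914°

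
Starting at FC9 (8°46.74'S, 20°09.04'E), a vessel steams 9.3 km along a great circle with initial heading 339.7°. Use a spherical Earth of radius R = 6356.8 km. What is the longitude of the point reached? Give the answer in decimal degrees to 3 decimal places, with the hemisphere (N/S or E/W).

FC9: φ = -8.77900°, λ = +20.15067°
δ = d/R = 9.3/6356.8 = 0.001463 rad
φ₂ = arcsin(sin φ₁ cos δ + cos φ₁ sin δ cos θ)
   = arcsin(-0.15262·1.00000 + 0.98828·0.00146·0.93789) = -8.70038°
λ₂ = λ₁ + atan2(sin θ sin δ cos φ₁, cos δ − sin φ₁ sin φ₂) = 20.12125°

20.121°E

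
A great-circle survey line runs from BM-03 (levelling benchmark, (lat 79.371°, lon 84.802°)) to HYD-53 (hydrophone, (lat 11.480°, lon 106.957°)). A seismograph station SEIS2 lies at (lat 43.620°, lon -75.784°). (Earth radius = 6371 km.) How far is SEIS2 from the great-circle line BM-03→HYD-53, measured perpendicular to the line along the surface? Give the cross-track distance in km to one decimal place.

610.9 km

δ₁₃ = central angle BM-03→SEIS2 = 0.985916 rad  (haversine)
θ₁₃ = bearing BM-03→SEIS2 = 343.226°,  θ₁₂ = bearing BM-03→HYD-53 = 156.633°
dₓₜ = R·arcsin(sin δ₁₃ · sin(θ₁₃ − θ₁₂)) = 6371·arcsin(0.83378·sin(186.593°)) = -610.866 km
|dₓₜ| = 610.866 km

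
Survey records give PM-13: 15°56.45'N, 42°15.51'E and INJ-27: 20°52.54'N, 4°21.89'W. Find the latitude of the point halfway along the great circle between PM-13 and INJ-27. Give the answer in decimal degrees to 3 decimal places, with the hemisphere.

19.920°N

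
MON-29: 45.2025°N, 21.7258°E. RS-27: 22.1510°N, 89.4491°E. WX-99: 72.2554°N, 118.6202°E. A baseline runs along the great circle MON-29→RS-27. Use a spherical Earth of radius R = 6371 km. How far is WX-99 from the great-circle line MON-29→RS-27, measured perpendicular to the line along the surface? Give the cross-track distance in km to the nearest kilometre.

4861 km

δ₁₃ = central angle MON-29→WX-99 = 0.863128 rad  (haversine)
θ₁₃ = bearing MON-29→WX-99 = 23.465°,  θ₁₂ = bearing MON-29→RS-27 = 88.895°
dₓₜ = R·arcsin(sin δ₁₃ · sin(θ₁₃ − θ₁₂)) = 6371·arcsin(0.75988·sin(-65.431°)) = -4860.950 km
|dₓₜ| = 4860.950 km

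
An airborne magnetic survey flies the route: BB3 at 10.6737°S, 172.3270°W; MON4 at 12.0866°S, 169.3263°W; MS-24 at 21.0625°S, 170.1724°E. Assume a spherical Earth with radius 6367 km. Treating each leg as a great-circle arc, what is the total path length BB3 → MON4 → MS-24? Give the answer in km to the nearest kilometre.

2760 km

BB3→MON4: c = 0.056956 rad, d = 362.64 km
MON4→MS-24: c = 0.376492 rad, d = 2397.13 km
Total = 362.64 + 2397.13 = 2759.76 km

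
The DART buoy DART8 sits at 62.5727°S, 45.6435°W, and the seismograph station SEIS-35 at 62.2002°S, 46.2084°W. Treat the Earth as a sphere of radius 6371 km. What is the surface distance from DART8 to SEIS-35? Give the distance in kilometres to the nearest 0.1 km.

50.6 km

Δφ = 0.3725°,  Δλ = -0.5649°
a = sin²(Δφ/2) + cos φ₁ cos φ₂ sin²(Δλ/2) = 0.000016
c = 2·arcsin(√a) = 0.007947 rad = 0.4553°
d = R·c = 6371 × 0.007947 = 50.6 km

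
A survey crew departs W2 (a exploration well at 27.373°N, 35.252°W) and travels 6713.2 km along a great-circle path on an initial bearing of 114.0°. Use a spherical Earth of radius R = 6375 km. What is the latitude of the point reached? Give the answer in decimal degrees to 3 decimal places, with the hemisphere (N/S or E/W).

4.951°S

δ = d/R = 6713.2/6375 = 1.053051 rad
φ₂ = arcsin(sin φ₁ cos δ + cos φ₁ sin δ cos θ)
   = arcsin(0.45978·0.49492 + 0.88803·0.86894·-0.40674) = -4.95078°
λ₂ = λ₁ + atan2(sin θ sin δ cos φ₁, cos δ − sin φ₁ sin φ₂) = 17.57231°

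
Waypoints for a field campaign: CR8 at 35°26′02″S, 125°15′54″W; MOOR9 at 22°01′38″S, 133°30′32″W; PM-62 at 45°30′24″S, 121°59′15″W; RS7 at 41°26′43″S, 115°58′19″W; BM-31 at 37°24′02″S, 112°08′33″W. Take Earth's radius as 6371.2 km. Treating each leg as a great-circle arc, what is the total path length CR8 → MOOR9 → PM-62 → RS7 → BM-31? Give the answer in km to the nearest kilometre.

5725 km

CR8: φ = -35.43389°, λ = -125.26500°
MOOR9: φ = -22.02722°, λ = -133.50889°
PM-62: φ = -45.50667°, λ = -121.98750°
RS7: φ = -41.44528°, λ = -115.97194°
BM-31: φ = -37.40056°, λ = -112.14250°
CR8→MOOR9: c = 0.265566 rad, d = 1691.98 km
MOOR9→PM-62: c = 0.441499 rad, d = 2812.88 km
PM-62→RS7: c = 0.104008 rad, d = 662.66 km
RS7→BM-31: c = 0.087438 rad, d = 557.08 km
Total = 1691.98 + 2812.88 + 662.66 + 557.08 = 5724.59 km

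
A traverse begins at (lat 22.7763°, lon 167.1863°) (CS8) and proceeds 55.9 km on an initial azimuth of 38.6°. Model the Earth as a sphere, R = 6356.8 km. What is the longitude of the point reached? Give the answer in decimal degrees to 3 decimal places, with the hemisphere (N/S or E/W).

167.528°E

δ = d/R = 55.9/6356.8 = 0.008794 rad
φ₂ = arcsin(sin φ₁ cos δ + cos φ₁ sin δ cos θ)
   = arcsin(0.38713·0.99996 + 0.92202·0.00879·0.78152) = 23.16970°
λ₂ = λ₁ + atan2(sin θ sin δ cos φ₁, cos δ − sin φ₁ sin φ₂) = 167.52821°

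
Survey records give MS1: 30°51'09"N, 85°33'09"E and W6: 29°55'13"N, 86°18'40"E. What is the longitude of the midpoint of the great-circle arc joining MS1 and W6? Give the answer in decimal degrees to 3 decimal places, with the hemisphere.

85.934°E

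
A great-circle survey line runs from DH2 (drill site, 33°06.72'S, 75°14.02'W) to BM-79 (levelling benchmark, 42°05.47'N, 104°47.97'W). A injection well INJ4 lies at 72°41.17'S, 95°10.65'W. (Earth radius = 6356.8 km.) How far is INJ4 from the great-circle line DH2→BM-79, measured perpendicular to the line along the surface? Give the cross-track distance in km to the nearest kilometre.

2170 km

DH2: φ = -33.11200°, λ = -75.23367°
BM-79: φ = +42.09117°, λ = -104.79950°
INJ4: φ = -72.68617°, λ = -95.17750°
δ₁₃ = central angle DH2→INJ4 = 0.713844 rad  (haversine)
θ₁₃ = bearing DH2→INJ4 = 188.919°,  θ₁₂ = bearing DH2→BM-79 = 338.170°
dₓₜ = R·arcsin(sin δ₁₃ · sin(θ₁₃ − θ₁₂)) = 6356.8·arcsin(0.65474·sin(-149.250°)) = -2169.919 km
|dₓₜ| = 2169.919 km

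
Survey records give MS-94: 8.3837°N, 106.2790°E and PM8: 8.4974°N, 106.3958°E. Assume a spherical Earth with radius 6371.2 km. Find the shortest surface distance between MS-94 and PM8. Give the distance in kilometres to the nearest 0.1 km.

Δφ = 0.1137°,  Δλ = 0.1168°
a = sin²(Δφ/2) + cos φ₁ cos φ₂ sin²(Δλ/2) = 0.000002
c = 2·arcsin(√a) = 0.002829 rad = 0.1621°
d = R·c = 6371.2 × 0.002829 = 18.0 km

18.0 km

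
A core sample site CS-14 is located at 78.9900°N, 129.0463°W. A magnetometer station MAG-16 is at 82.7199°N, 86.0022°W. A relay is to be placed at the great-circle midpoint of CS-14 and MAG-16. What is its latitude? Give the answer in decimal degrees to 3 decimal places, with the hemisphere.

Bx = cos φ₂ cos Δλ = 0.092611,  By = cos φ₂ sin Δλ = 0.086494
φₘ = atan2(sin φ₁ + sin φ₂, √((cos φ₁ + Bx)² + By²)) = 81.45623°
λₘ = λ₁ + atan2(By, cos φ₁ + Bx) = -112.08479°

81.456°N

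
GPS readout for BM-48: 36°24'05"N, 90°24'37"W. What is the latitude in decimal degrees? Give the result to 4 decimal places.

36° + 24′/60 + 5″/3600 = 36 + 0.40000 + 0.00139 = 36.4014°

36.4014°N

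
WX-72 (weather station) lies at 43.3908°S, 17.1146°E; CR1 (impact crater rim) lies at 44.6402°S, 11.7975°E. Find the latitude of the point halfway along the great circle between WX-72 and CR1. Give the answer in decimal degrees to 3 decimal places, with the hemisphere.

Bx = cos φ₂ cos Δλ = 0.708472,  By = cos φ₂ sin Δλ = -0.065936
φₘ = atan2(sin φ₁ + sin φ₂, √((cos φ₁ + Bx)² + By²)) = -44.04633°
λₘ = λ₁ + atan2(By, cos φ₁ + Bx) = 14.48408°

44.046°S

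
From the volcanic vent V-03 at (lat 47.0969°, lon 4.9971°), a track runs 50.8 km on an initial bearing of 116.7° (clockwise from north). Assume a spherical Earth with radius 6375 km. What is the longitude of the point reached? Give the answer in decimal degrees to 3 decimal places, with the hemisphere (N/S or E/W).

δ = d/R = 50.8/6375 = 0.007969 rad
φ₂ = arcsin(sin φ₁ cos δ + cos φ₁ sin δ cos θ)
   = arcsin(0.73251·0.99997 + 0.68076·0.00797·-0.44932) = 46.89020°
λ₂ = λ₁ + atan2(sin θ sin δ cos φ₁, cos δ − sin φ₁ sin φ₂) = 5.59395°

5.594°E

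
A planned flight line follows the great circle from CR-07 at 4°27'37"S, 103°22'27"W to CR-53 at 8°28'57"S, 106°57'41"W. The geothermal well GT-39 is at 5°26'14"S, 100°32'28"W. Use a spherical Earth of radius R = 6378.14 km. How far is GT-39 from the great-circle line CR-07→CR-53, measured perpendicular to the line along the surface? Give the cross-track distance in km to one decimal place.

307.9 km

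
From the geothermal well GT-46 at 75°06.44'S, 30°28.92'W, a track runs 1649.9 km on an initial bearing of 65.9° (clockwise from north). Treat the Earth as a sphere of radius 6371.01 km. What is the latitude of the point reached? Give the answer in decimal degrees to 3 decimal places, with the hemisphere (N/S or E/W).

65.136°S

GT-46: φ = -75.10733°, λ = -30.48200°
δ = d/R = 1649.9/6371.01 = 0.258970 rad
φ₂ = arcsin(sin φ₁ cos δ + cos φ₁ sin δ cos θ)
   = arcsin(-0.96641·0.96665 + 0.25701·0.25608·0.40833) = -65.13603°
λ₂ = λ₁ + atan2(sin θ sin δ cos φ₁, cos δ − sin φ₁ sin φ₂) = 3.29506°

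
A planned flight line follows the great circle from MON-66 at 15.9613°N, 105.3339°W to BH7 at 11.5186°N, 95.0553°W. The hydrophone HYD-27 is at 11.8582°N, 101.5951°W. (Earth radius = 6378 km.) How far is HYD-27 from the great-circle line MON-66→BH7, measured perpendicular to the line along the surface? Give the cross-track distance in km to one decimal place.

260.6 km

δ₁₃ = central angle MON-66→HYD-27 = 0.095595 rad  (haversine)
θ₁₃ = bearing MON-66→HYD-27 = 138.041°,  θ₁₂ = bearing MON-66→BH7 = 112.700°
dₓₜ = R·arcsin(sin δ₁₃ · sin(θ₁₃ − θ₁₂)) = 6378·arcsin(0.09545·sin(25.341°)) = 260.634 km
|dₓₜ| = 260.634 km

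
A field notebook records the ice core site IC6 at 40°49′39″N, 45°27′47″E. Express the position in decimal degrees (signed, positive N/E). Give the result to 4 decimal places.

+40.8275°, +45.4631°

lat: 40.8275° N → +40.8275°
lon: 45.4631° E → +45.4631°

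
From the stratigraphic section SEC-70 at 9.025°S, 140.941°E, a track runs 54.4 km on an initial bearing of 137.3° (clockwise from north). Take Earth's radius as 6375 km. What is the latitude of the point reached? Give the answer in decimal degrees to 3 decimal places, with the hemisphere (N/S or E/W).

δ = d/R = 54.4/6375 = 0.008533 rad
φ₂ = arcsin(sin φ₁ cos δ + cos φ₁ sin δ cos θ)
   = arcsin(-0.15687·0.99996 + 0.98762·0.00853·-0.73491) = -9.38416°
λ₂ = λ₁ + atan2(sin θ sin δ cos φ₁, cos δ − sin φ₁ sin φ₂) = 141.27706°

9.384°S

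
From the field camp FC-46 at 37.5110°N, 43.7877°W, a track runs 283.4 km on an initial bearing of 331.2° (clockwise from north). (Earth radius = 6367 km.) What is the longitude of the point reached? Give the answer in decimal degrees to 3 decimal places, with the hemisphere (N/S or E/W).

45.385°W

δ = d/R = 283.4/6367 = 0.044511 rad
φ₂ = arcsin(sin φ₁ cos δ + cos φ₁ sin δ cos θ)
   = arcsin(0.60891·0.99901 + 0.79324·0.04450·0.87631) = 39.73522°
λ₂ = λ₁ + atan2(sin θ sin δ cos φ₁, cos δ − sin φ₁ sin φ₂) = -45.38503°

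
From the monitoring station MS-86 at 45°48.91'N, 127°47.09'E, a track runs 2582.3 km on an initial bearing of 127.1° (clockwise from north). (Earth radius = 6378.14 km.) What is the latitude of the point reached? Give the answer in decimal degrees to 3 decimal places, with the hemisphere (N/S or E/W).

29.572°N

MS-86: φ = +45.81517°, λ = +127.78483°
δ = d/R = 2582.3/6378.14 = 0.404867 rad
φ₂ = arcsin(sin φ₁ cos δ + cos φ₁ sin δ cos θ)
   = arcsin(0.71710·0.91915 + 0.69698·0.39390·-0.60321) = 29.57213°
λ₂ = λ₁ + atan2(sin θ sin δ cos φ₁, cos δ − sin φ₁ sin φ₂) = 148.95997°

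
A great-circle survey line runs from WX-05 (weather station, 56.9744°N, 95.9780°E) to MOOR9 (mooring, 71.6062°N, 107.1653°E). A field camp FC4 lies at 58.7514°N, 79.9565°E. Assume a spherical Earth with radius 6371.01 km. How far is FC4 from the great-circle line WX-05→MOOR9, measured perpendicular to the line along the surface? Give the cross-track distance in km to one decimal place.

961.7 km

δ₁₃ = central angle WX-05→FC4 = 0.151555 rad  (haversine)
θ₁₃ = bearing WX-05→FC4 = 288.499°,  θ₁₂ = bearing WX-05→MOOR9 = 13.367°
dₓₜ = R·arcsin(sin δ₁₃ · sin(θ₁₃ − θ₁₂)) = 6371.01·arcsin(0.15098·sin(275.132°)) = -961.660 km
|dₓₜ| = 961.660 km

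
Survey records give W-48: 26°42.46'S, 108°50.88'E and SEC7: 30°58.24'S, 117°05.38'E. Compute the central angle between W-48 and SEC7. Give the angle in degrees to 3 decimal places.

8.380°

W-48: φ = -26.70767°, λ = +108.84800°
SEC7: φ = -30.97067°, λ = +117.08967°
Δφ = -4.2630°,  Δλ = 8.2417°
a = sin²(Δφ/2) + cos φ₁ cos φ₂ sin²(Δλ/2) = 0.005339
c = 2·arcsin(√a) = 0.146262 rad = 8.3802°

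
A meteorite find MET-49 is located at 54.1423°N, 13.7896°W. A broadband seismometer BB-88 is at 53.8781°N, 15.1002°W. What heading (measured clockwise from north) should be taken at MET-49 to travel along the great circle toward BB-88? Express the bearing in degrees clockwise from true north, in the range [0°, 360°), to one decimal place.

Δλ = -1.3106°
y = sin Δλ · cos φ₂ = -0.013483
x = cos φ₁ sin φ₂ − sin φ₁ cos φ₂ cos Δλ = -0.004486
θ = atan2(y, x) = -108.4032° → 251.5968° (mod 360°)

251.6°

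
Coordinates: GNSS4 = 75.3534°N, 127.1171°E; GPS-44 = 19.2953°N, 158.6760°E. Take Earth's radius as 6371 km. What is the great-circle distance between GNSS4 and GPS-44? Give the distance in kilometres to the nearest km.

6501 km

Δφ = -56.0581°,  Δλ = 31.5589°
a = sin²(Δφ/2) + cos φ₁ cos φ₂ sin²(Δλ/2) = 0.238472
c = 2·arcsin(√a) = 1.020364 rad = 58.4625°
d = R·c = 6371 × 1.020364 = 6500.7 km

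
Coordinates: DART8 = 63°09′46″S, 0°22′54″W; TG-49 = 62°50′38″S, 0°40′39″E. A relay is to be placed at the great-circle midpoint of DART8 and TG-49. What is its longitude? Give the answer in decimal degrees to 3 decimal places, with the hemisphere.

DART8: φ = -63.16278°, λ = -0.38167°
TG-49: φ = -62.84389°, λ = +0.67750°
Bx = cos φ₂ cos Δλ = 0.456339,  By = cos φ₂ sin Δλ = 0.008437
φₘ = atan2(sin φ₁ + sin φ₂, √((cos φ₁ + Bx)² + By²)) = -63.00432°
λₘ = λ₁ + atan2(By, cos φ₁ + Bx) = 0.15081°

0.151°E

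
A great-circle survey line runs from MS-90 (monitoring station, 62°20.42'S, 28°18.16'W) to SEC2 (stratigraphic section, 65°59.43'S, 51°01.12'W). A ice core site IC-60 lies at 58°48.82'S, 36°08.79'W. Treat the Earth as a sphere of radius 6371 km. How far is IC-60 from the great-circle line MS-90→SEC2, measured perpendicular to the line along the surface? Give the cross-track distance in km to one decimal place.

542.4 km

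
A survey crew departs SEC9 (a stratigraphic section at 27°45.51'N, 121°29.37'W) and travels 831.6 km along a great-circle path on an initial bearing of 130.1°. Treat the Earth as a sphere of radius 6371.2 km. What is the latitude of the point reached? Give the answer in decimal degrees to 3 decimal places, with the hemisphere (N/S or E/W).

22.805°N

SEC9: φ = +27.75850°, λ = -121.48950°
δ = d/R = 831.6/6371.2 = 0.130525 rad
φ₂ = arcsin(sin φ₁ cos δ + cos φ₁ sin δ cos θ)
   = arcsin(0.46575·0.99149 + 0.88492·0.13015·-0.64412) = 22.80502°
λ₂ = λ₁ + atan2(sin θ sin δ cos φ₁, cos δ − sin φ₁ sin φ₂) = -115.28943°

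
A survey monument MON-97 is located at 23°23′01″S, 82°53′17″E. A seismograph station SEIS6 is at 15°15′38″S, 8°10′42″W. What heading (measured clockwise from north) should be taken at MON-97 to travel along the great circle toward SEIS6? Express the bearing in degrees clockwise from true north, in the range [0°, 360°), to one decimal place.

MON-97: φ = -23.38361°, λ = +82.88806°
SEIS6: φ = -15.26056°, λ = -8.17833°
Δλ = -91.0664°
y = sin Δλ · cos φ₂ = -0.964572
x = cos φ₁ sin φ₂ − sin φ₁ cos φ₂ cos Δλ = -0.248717
θ = atan2(y, x) = -104.4589° → 255.5411° (mod 360°)

255.5°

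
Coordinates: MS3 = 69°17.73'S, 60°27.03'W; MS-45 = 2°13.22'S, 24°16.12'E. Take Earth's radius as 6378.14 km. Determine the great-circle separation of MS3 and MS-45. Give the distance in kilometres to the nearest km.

MS3: φ = -69.29550°, λ = -60.45050°
MS-45: φ = -2.22033°, λ = +24.26867°
Δφ = 67.0752°,  Δλ = 84.7192°
a = sin²(Δφ/2) + cos φ₁ cos φ₂ sin²(Δλ/2) = 0.465622
c = 2·arcsin(√a) = 1.501986 rad = 86.0575°
d = R·c = 6378.14 × 1.501986 = 9579.9 km

9580 km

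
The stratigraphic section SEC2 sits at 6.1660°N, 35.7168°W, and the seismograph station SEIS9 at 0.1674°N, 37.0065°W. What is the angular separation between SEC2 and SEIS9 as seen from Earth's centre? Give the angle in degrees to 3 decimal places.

6.135°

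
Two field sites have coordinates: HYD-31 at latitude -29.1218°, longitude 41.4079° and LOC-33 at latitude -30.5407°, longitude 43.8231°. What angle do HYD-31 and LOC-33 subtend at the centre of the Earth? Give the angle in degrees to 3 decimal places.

2.530°

Δφ = -1.4189°,  Δλ = 2.4152°
a = sin²(Δφ/2) + cos φ₁ cos φ₂ sin²(Δλ/2) = 0.000487
c = 2·arcsin(√a) = 0.044162 rad = 2.5303°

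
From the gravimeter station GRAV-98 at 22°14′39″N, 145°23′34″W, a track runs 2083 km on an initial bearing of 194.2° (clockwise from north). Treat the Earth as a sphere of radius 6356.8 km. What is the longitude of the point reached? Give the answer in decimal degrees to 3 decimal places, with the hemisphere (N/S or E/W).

149.932°W

GRAV-98: φ = +22.24417°, λ = -145.39278°
δ = d/R = 2083/6356.8 = 0.327681 rad
φ₂ = arcsin(sin φ₁ cos δ + cos φ₁ sin δ cos θ)
   = arcsin(0.37855·0.94679 + 0.92558·0.32185·-0.96945) = 3.99207°
λ₂ = λ₁ + atan2(sin θ sin δ cos φ₁, cos δ − sin φ₁ sin φ₂) = -149.93212°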